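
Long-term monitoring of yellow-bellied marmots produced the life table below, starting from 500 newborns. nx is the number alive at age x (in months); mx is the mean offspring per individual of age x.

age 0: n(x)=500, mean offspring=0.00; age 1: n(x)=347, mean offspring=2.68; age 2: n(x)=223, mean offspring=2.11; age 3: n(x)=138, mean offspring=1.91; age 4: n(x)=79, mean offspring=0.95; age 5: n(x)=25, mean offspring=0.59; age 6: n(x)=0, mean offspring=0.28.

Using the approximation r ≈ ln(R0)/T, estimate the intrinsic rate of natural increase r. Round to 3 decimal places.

lx = nx/n0 = nx/500: 1, 0.694, 0.446, 0.276, 0.158, 0.05, 0
R0 = Σ lx·mx = 0 + 1.85992 + 0.94106 + 0.52716 + 0.1501 + 0.0295 + 0 = 3.50774
Σ x·lx·mx = 6.07142; T = 6.07142/3.50774 = 1.73086…
r ≈ ln(R0)/T = ln(3.50774)/1.73086… = 0.72506… → 0.725

0.725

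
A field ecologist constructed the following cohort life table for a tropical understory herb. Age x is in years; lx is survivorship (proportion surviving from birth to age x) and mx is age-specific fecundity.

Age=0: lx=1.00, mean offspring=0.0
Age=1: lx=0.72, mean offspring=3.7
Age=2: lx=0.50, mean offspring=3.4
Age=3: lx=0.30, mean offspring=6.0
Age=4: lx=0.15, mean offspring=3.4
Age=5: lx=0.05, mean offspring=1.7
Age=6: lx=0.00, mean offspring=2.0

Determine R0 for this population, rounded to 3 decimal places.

lx·mx by age: 0, 2.664, 1.7, 1.8, 0.51, 0.085, 0
R0 = Σ lx·mx = 6.759 → 6.759

6.759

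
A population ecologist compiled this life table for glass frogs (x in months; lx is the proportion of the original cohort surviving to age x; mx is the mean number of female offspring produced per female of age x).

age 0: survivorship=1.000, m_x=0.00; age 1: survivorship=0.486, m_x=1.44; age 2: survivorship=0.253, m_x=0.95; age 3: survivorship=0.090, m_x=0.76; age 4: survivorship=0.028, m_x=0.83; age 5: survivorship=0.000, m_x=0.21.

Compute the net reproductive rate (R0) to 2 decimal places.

1.03

lx·mx by age: 0, 0.69984, 0.24035, 0.0684, 0.02324, 0
R0 = Σ lx·mx = 1.03183 → 1.03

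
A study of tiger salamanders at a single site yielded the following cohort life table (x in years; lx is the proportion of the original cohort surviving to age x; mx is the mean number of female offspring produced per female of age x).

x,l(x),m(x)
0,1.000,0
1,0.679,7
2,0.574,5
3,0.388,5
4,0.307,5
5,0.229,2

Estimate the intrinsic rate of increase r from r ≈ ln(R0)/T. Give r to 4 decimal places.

1.1429

R0 = Σ lx·mx = 0 + 4.753 + 2.87 + 1.94 + 1.535 + 0.458 = 11.556
Σ x·lx·mx = 24.743; T = 24.743/11.556 = 2.14114…
r ≈ ln(R0)/T = ln(11.556)/2.14114… = 1.142945… → 1.1429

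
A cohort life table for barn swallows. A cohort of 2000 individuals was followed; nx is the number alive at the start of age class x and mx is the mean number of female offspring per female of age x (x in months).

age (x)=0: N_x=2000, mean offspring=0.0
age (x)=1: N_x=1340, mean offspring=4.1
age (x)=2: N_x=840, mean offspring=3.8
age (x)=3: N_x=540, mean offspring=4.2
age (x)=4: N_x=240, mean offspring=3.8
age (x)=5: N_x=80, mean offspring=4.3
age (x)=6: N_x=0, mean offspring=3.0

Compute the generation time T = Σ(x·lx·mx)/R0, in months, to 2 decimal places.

1.97

lx = nx/n0 = nx/2000: 1, 0.67, 0.42, 0.27, 0.12, 0.04, 0
lx·mx: 0, 2.747, 1.596, 1.134, 0.456, 0.172, 0 → R0 = 6.105
x·lx·mx: 0, 2.747, 3.192, 3.402, 1.824, 0.86, 0 → Σ = 12.025
T = 12.025 / 6.105 = 1.969697… → 1.97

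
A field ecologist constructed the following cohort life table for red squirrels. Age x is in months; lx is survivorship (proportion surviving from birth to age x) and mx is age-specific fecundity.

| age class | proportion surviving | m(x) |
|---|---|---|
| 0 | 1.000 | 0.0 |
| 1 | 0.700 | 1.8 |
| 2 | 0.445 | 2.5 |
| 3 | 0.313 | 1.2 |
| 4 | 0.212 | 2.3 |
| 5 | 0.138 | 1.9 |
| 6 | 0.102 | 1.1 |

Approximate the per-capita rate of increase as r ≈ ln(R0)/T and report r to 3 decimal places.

0.542

R0 = Σ lx·mx = 0 + 1.26 + 1.1125 + 0.3756 + 0.4876 + 0.2622 + 0.1122 = 3.6101
Σ x·lx·mx = 8.5464; T = 8.5464/3.6101 = 2.36736…
r ≈ ln(R0)/T = ln(3.6101)/2.36736… = 0.54226… → 0.542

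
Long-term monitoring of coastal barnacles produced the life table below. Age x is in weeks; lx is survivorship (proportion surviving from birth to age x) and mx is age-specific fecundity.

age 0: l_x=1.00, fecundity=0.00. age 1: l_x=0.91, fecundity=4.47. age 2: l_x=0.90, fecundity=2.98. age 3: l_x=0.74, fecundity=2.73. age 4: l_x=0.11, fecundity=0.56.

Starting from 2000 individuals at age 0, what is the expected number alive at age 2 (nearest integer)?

1800

Expected survivors = N0 · l_2 = 2000 × 0.90 = 1800 → 1800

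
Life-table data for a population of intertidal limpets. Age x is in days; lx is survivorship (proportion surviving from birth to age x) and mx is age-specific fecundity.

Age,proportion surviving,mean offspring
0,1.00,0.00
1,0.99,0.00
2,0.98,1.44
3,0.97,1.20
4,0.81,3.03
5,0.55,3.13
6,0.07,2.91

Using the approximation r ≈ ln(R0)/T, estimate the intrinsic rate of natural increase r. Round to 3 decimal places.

R0 = Σ lx·mx = 0 + 0 + 1.4112 + 1.164 + 2.4543 + 1.7215 + 0.2037 = 6.9547
Σ x·lx·mx = 25.9613; T = 25.9613/6.9547 = 3.73291…
r ≈ ln(R0)/T = ln(6.9547)/3.73291… = 0.51955… → 0.520

0.520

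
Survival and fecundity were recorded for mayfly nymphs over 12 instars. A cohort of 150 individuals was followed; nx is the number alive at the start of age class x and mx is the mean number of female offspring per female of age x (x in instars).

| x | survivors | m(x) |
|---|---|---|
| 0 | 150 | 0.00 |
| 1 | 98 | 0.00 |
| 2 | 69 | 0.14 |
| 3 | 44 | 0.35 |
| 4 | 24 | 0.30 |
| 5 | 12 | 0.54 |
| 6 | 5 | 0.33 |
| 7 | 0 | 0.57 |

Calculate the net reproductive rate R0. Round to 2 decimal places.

lx = nx/n0 = nx/150: 1, 0.65333…, 0.46, 0.29333…, 0.16, 0.08, 0.03333…, 0
lx·mx by age: 0, 0, 0.0644, 0.102667…, 0.048, 0.0432, 0.011…, 0
R0 = Σ lx·mx = 0.269267… → 0.27

0.27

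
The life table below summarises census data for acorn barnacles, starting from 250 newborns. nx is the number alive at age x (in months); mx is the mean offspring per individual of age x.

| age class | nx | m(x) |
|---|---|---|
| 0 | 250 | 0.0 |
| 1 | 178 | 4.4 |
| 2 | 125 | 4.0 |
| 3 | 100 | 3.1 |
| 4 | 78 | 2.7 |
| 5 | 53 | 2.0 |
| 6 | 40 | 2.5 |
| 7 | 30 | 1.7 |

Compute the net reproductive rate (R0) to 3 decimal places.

lx = nx/n0 = nx/250: 1, 0.712, 0.5, 0.4, 0.312, 0.212, 0.16, 0.12
lx·mx by age: 0, 3.1328, 2, 1.24, 0.8424, 0.424, 0.4, 0.204
R0 = Σ lx·mx = 8.2432 → 8.243

8.243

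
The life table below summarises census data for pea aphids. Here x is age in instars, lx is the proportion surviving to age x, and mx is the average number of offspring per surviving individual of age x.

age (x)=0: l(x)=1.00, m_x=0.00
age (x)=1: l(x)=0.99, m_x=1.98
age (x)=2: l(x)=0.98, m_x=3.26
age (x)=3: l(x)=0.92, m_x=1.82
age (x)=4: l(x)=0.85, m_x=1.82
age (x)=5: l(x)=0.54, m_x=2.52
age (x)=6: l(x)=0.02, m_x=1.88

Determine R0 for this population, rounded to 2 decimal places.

9.77

lx·mx by age: 0, 1.9602, 3.1948, 1.6744, 1.547, 1.3608, 0.0376
R0 = Σ lx·mx = 9.7748 → 9.77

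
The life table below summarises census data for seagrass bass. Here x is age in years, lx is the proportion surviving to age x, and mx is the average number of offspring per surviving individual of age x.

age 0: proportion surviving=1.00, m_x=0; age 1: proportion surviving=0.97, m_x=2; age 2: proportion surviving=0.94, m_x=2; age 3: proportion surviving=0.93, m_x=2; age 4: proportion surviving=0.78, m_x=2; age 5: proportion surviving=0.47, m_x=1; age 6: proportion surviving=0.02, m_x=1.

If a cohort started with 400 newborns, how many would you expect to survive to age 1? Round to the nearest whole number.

Expected survivors = N0 · l_1 = 400 × 0.97 = 388 → 388

388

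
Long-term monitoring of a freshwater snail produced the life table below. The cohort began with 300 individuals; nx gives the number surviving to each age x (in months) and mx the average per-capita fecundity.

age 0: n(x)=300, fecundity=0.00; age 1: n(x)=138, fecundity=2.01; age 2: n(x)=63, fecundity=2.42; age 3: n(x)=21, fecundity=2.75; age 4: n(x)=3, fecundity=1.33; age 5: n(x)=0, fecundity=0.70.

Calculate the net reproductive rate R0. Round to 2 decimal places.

1.64

lx = nx/n0 = nx/300: 1, 0.46, 0.21, 0.07, 0.01, 0
lx·mx by age: 0, 0.9246, 0.5082, 0.1925, 0.0133, 0
R0 = Σ lx·mx = 1.6386 → 1.64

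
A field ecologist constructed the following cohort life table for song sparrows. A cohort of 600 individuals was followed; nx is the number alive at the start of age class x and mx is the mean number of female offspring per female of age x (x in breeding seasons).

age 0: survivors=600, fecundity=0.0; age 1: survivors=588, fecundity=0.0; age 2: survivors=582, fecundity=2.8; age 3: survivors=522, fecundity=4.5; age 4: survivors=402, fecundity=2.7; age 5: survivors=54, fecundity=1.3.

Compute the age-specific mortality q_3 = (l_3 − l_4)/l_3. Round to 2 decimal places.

0.23

lx = nx/n0 = nx/600: 1, 0.98, 0.97, 0.87, 0.67, 0.09
q_3 = (l_3 − l_4) / l_3 = (0.87 − 0.67) / 0.87
     = 0.2 / 0.87 = 0.229885… → 0.23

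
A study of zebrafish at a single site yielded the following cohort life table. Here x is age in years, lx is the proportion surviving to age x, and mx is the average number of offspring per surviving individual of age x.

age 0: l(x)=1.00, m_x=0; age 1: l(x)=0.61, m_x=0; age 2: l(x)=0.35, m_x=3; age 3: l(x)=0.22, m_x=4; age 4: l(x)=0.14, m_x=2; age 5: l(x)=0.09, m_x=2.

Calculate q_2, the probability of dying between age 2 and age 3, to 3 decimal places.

q_2 = (l_2 − l_3) / l_2 = (0.35 − 0.22) / 0.35
     = 0.13 / 0.35 = 0.371429… → 0.371

0.371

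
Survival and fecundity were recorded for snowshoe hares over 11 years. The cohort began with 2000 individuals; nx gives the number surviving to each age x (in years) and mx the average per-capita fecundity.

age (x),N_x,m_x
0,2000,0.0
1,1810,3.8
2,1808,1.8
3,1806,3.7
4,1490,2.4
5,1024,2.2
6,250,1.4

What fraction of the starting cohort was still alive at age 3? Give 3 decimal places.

l_3 = n_3/n_0 = 1806/2000 = 0.903 → 0.903

0.903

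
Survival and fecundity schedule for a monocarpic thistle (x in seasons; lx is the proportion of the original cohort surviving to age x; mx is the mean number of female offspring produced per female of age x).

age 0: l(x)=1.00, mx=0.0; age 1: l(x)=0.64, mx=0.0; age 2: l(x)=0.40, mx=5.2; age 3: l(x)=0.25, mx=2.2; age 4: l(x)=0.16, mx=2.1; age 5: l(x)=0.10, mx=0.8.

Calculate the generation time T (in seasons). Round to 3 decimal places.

lx·mx: 0, 0, 2.08, 0.55, 0.336, 0.08 → R0 = 3.046
x·lx·mx: 0, 0, 4.16, 1.65, 1.344, 0.4 → Σ = 7.554
T = 7.554 / 3.046 = 2.479974… → 2.480

2.480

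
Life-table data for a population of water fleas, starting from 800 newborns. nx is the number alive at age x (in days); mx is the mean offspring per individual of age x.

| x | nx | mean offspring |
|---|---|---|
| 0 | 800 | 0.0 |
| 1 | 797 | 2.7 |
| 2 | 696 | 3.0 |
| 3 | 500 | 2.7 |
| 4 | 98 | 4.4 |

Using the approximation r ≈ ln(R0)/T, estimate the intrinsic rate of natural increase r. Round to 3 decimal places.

1.004

lx = nx/n0 = nx/800: 1, 0.99625, 0.87, 0.625, 0.1225
R0 = Σ lx·mx = 0 + 2.68988… + 2.61 + 1.6875 + 0.539 = 7.526375
Σ x·lx·mx = 15.128375; T = 15.128375/7.526375 = 2.01005…
r ≈ ln(R0)/T = ln(7.526375)/2.01005… = 1.00416… → 1.004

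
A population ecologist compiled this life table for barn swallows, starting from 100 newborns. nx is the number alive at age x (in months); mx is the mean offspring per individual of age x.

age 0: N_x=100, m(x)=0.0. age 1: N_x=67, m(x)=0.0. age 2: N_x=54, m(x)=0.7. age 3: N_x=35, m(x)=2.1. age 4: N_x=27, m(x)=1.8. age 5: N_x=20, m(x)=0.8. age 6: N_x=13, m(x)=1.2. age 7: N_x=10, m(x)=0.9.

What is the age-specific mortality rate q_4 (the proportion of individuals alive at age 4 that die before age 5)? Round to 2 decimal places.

lx = nx/n0 = nx/100: 1, 0.67, 0.54, 0.35, 0.27, 0.2, 0.13, 0.1
q_4 = (l_4 − l_5) / l_4 = (0.27 − 0.2) / 0.27
     = 0.07 / 0.27 = 0.259259… → 0.26

0.26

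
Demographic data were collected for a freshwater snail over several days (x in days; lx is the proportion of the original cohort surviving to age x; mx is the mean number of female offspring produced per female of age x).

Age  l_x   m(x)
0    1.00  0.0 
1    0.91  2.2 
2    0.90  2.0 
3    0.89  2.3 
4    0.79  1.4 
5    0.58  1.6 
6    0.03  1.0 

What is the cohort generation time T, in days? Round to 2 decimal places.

2.65

lx·mx: 0, 2.002, 1.8, 2.047, 1.106, 0.928, 0.03 → R0 = 7.913
x·lx·mx: 0, 2.002, 3.6, 6.141, 4.424, 4.64, 0.18 → Σ = 20.987
T = 20.987 / 7.913 = 2.652218… → 2.65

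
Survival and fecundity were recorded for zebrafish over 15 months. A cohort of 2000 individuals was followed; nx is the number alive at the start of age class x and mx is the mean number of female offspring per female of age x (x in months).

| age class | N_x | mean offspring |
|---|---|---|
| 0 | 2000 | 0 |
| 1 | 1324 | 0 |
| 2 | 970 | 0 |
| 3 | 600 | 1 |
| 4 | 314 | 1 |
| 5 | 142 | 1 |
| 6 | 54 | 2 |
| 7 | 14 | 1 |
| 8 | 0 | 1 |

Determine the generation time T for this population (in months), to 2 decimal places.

3.83

lx = nx/n0 = nx/2000: 1, 0.662, 0.485, 0.3, 0.157, 0.071, 0.027, 0.007, 0
lx·mx: 0, 0, 0, 0.3, 0.157, 0.071, 0.054, 0.007, 0 → R0 = 0.589
x·lx·mx: 0, 0, 0, 0.9, 0.628, 0.355, 0.324, 0.049, 0 → Σ = 2.256
T = 2.256 / 0.589 = 3.830221… → 3.83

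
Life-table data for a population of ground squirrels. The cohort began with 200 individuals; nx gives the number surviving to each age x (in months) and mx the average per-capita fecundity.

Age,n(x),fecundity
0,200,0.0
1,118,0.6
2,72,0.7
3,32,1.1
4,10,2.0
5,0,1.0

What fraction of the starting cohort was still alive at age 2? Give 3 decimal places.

0.360

l_2 = n_2/n_0 = 72/200 = 0.36 → 0.360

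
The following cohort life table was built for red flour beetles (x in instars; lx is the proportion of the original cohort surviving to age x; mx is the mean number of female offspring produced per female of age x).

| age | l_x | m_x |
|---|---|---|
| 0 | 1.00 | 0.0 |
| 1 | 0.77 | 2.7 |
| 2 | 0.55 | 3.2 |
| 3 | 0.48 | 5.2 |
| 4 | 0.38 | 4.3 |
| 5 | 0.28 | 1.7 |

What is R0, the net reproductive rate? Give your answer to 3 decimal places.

8.445

lx·mx by age: 0, 2.079, 1.76, 2.496, 1.634, 0.476
R0 = Σ lx·mx = 8.445 → 8.445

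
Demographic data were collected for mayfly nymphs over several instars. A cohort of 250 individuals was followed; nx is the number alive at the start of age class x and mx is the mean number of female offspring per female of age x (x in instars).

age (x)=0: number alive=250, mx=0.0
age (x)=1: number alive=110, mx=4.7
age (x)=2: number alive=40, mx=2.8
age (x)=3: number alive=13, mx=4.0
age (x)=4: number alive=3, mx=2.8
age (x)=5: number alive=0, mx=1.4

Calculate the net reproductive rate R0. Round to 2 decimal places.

lx = nx/n0 = nx/250: 1, 0.44, 0.16, 0.052, 0.012, 0
lx·mx by age: 0, 2.068, 0.448, 0.208, 0.0336, 0
R0 = Σ lx·mx = 2.7576 → 2.76

2.76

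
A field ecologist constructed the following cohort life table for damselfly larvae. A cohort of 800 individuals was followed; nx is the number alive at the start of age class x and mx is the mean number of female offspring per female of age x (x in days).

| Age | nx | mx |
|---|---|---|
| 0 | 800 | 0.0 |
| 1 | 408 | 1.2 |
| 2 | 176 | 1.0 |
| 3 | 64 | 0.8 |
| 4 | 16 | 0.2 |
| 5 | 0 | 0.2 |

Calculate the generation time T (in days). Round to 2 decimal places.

lx = nx/n0 = nx/800: 1, 0.51, 0.22, 0.08, 0.02, 0
lx·mx: 0, 0.612, 0.22, 0.064, 0.004, 0 → R0 = 0.9
x·lx·mx: 0, 0.612, 0.44, 0.192, 0.016, 0 → Σ = 1.26
T = 1.26 / 0.9 = 1.4 → 1.40

1.40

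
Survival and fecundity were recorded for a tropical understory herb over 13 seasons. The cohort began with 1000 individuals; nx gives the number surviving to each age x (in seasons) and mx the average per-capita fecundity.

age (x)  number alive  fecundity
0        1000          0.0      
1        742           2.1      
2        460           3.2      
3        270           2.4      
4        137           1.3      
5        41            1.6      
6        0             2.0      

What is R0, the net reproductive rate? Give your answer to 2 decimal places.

3.92

lx = nx/n0 = nx/1000: 1, 0.742, 0.46, 0.27, 0.137, 0.041, 0
lx·mx by age: 0, 1.5582, 1.472, 0.648, 0.1781, 0.0656, 0
R0 = Σ lx·mx = 3.9219 → 3.92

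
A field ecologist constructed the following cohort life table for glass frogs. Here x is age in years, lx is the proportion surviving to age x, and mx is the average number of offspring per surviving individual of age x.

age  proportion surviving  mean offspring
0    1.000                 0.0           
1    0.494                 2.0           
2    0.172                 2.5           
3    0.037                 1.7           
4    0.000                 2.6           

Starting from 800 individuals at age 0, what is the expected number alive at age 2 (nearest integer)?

138

Expected survivors = N0 · l_2 = 800 × 0.172 = 137.6 → 138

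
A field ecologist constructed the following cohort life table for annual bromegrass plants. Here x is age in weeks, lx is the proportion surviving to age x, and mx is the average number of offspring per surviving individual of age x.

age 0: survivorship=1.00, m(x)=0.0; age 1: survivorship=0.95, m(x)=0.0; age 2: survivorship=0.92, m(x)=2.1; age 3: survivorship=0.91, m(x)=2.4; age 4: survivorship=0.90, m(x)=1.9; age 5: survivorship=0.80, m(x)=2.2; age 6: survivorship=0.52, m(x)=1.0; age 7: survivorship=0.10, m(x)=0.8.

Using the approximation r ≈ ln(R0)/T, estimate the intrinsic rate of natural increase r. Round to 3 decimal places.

R0 = Σ lx·mx = 0 + 0 + 1.932 + 2.184 + 1.71 + 1.76 + 0.52 + 0.08 = 8.186
Σ x·lx·mx = 29.736; T = 29.736/8.186 = 3.63254…
r ≈ ln(R0)/T = ln(8.186)/3.63254… = 0.57878… → 0.579

0.579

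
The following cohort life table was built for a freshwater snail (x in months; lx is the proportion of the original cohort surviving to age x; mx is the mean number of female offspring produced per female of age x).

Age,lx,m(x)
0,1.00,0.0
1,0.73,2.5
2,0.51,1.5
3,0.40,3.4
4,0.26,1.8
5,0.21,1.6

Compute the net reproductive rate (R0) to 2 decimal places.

4.75

lx·mx by age: 0, 1.825, 0.765, 1.36, 0.468, 0.336
R0 = Σ lx·mx = 4.754 → 4.75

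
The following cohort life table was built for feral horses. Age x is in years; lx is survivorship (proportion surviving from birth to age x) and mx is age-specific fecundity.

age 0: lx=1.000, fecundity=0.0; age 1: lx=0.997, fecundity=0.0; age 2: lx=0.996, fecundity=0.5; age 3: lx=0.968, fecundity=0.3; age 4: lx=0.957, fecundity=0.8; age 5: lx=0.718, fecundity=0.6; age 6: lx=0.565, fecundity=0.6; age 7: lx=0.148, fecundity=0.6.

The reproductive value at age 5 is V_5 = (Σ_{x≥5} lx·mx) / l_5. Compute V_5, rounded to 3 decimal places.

1.196

lx·mx for x ≥ 5: 0.4308, 0.339, 0.0888 → sum = 0.8586
V_5 = 0.8586 / l_5 = 0.8586 / 0.718 = 1.195822… → 1.196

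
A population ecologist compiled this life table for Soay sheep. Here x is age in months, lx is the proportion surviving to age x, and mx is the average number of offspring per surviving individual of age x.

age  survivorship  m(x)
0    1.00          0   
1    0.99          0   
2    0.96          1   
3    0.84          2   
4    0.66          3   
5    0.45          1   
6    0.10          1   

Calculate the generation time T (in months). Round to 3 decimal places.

lx·mx: 0, 0, 0.96, 1.68, 1.98, 0.45, 0.1 → R0 = 5.17
x·lx·mx: 0, 0, 1.92, 5.04, 7.92, 2.25, 0.6 → Σ = 17.73
T = 17.73 / 5.17 = 3.4294… → 3.429

3.429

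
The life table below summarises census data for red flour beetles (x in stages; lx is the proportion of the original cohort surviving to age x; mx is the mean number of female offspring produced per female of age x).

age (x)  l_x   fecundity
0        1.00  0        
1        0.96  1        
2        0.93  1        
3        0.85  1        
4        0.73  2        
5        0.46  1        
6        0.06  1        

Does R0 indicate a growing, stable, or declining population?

R0 = Σ lx·mx = 0 + 0.96 + 0.93 + 0.85 + 1.46 + 0.46 + 0.06 = 4.72
R0 > 1, so the population is growing.

growing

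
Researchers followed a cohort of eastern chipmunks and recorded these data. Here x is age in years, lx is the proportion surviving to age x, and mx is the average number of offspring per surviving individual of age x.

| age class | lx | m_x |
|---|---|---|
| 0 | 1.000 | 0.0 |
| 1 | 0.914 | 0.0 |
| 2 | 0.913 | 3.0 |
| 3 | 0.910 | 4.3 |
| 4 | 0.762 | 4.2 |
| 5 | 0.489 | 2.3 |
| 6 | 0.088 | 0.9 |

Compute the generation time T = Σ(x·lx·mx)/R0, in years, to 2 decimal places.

3.27

lx·mx: 0, 0, 2.739, 3.913, 3.2004, 1.1247, 0.0792 → R0 = 11.0563
x·lx·mx: 0, 0, 5.478, 11.739, 12.8016, 5.6235, 0.4752 → Σ = 36.1173
T = 36.1173 / 11.0563 = 3.266671… → 3.27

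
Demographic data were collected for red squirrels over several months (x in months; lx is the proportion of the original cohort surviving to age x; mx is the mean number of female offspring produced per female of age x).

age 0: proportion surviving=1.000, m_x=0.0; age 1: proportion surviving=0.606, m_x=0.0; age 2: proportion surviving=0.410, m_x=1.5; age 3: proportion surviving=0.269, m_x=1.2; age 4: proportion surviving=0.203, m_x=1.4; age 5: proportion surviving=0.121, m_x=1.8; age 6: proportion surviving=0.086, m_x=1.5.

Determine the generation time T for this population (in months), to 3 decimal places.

lx·mx: 0, 0, 0.615, 0.3228, 0.2842, 0.2178, 0.129 → R0 = 1.5688
x·lx·mx: 0, 0, 1.23, 0.9684, 1.1368, 1.089, 0.774 → Σ = 5.1982
T = 5.1982 / 1.5688 = 3.313488… → 3.313

3.313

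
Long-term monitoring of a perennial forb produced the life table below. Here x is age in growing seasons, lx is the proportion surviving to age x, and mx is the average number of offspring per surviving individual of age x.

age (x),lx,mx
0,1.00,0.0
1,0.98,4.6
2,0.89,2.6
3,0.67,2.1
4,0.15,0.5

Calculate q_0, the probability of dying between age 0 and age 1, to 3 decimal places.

0.020

q_0 = (l_0 − l_1) / l_0 = (1 − 0.98) / 1
     = 0.02 / 1 = 0.02 → 0.020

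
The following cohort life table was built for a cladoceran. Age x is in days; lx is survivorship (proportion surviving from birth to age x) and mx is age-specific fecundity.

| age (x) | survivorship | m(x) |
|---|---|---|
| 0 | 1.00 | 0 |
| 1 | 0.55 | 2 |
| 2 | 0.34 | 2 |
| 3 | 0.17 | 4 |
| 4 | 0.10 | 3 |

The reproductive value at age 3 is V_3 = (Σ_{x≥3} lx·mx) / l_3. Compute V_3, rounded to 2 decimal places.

lx·mx for x ≥ 3: 0.68, 0.3 → sum = 0.98
V_3 = 0.98 / l_3 = 0.98 / 0.17 = 5.764706… → 5.76

5.76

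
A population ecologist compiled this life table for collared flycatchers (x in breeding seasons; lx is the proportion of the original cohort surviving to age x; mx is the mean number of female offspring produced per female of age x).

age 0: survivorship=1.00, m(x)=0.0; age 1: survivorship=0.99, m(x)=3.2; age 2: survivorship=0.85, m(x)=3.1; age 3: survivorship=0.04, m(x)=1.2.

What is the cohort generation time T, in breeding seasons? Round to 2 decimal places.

lx·mx: 0, 3.168, 2.635, 0.048 → R0 = 5.851
x·lx·mx: 0, 3.168, 5.27, 0.144 → Σ = 8.582
T = 8.582 / 5.851 = 1.466758… → 1.47

1.47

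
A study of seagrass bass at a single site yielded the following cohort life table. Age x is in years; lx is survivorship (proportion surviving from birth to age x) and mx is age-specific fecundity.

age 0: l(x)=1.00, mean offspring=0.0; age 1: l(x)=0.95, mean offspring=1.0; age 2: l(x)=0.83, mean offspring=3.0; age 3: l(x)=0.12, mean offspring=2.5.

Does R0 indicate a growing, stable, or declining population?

R0 = Σ lx·mx = 0 + 0.95 + 2.49 + 0.3 = 3.74
R0 > 1, so the population is growing.

growing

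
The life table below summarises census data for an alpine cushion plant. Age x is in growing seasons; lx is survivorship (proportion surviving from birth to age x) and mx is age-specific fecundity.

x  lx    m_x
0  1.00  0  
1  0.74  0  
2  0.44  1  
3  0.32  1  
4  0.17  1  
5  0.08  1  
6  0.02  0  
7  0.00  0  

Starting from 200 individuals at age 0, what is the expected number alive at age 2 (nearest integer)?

Expected survivors = N0 · l_2 = 200 × 0.44 = 88 → 88

88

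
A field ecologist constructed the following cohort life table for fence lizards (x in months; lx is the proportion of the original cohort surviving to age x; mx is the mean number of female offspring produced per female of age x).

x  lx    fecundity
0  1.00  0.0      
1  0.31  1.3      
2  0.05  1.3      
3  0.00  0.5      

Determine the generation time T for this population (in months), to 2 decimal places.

1.14

lx·mx: 0, 0.403, 0.065, 0 → R0 = 0.468
x·lx·mx: 0, 0.403, 0.13, 0 → Σ = 0.533
T = 0.533 / 0.468 = 1.138889… → 1.14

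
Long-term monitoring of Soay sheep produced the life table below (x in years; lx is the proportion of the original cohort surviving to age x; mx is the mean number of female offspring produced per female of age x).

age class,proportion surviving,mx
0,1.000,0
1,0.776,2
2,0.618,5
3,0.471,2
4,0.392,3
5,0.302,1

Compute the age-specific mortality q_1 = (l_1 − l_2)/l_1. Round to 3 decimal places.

q_1 = (l_1 − l_2) / l_1 = (0.776 − 0.618) / 0.776
     = 0.158 / 0.776 = 0.203608… → 0.204

0.204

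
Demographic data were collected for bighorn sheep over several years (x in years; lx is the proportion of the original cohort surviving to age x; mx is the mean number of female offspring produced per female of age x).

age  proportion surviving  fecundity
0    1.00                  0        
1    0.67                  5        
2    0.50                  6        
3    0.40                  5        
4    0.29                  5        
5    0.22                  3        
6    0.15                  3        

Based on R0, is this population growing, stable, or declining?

growing

R0 = Σ lx·mx = 0 + 3.35 + 3 + 2 + 1.45 + 0.66 + 0.45 = 10.91
R0 > 1, so the population is growing.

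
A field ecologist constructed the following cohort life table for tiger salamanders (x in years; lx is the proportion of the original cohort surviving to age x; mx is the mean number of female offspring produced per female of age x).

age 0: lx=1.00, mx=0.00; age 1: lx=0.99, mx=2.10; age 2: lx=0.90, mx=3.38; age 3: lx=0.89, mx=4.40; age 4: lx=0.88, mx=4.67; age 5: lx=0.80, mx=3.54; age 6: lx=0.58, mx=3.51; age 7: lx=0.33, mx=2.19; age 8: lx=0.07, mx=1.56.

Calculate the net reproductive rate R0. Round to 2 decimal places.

18.85

lx·mx by age: 0, 2.079, 3.042, 3.916, 4.1096, 2.832, 2.0358, 0.7227, 0.1092
R0 = Σ lx·mx = 18.8463 → 18.85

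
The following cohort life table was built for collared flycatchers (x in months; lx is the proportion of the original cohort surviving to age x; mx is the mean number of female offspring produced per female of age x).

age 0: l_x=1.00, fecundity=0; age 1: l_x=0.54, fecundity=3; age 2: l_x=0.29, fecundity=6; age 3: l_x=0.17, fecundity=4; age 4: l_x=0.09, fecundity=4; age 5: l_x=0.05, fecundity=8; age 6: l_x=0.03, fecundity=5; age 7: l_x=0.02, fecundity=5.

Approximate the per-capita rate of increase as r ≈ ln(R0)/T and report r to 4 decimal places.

R0 = Σ lx·mx = 0 + 1.62 + 1.74 + 0.68 + 0.36 + 0.4 + 0.15 + 0.1 = 5.05
Σ x·lx·mx = 12.18; T = 12.18/5.05 = 2.41188…
r ≈ ln(R0)/T = ln(5.05)/2.41188… = 0.671421… → 0.6714

0.6714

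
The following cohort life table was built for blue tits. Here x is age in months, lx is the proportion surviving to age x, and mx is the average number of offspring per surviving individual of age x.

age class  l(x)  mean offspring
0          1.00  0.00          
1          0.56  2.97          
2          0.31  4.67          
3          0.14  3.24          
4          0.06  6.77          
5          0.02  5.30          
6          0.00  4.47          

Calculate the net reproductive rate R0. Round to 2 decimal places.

4.08

lx·mx by age: 0, 1.6632, 1.4477, 0.4536, 0.4062, 0.106, 0
R0 = Σ lx·mx = 4.0767 → 4.08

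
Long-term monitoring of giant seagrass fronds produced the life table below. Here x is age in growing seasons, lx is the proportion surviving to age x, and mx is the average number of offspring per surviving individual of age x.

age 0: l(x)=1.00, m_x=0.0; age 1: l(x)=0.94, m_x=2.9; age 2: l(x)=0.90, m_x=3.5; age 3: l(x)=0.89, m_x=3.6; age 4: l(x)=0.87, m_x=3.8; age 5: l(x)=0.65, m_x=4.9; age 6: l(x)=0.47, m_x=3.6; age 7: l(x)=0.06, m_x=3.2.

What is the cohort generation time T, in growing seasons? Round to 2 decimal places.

3.40

lx·mx: 0, 2.726, 3.15, 3.204, 3.306, 3.185, 1.692, 0.192 → R0 = 17.455
x·lx·mx: 0, 2.726, 6.3, 9.612, 13.224, 15.925, 10.152, 1.344 → Σ = 59.283
T = 59.283 / 17.455 = 3.396333… → 3.40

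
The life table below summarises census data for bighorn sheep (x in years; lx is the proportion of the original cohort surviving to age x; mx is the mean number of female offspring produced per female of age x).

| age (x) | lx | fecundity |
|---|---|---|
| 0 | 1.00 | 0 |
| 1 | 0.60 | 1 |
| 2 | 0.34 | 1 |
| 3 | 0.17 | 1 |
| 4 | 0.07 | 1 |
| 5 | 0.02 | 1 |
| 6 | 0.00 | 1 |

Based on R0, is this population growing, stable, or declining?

R0 = Σ lx·mx = 0 + 0.6 + 0.34 + 0.17 + 0.07 + 0.02 + 0 = 1.2
R0 > 1, so the population is growing.

growing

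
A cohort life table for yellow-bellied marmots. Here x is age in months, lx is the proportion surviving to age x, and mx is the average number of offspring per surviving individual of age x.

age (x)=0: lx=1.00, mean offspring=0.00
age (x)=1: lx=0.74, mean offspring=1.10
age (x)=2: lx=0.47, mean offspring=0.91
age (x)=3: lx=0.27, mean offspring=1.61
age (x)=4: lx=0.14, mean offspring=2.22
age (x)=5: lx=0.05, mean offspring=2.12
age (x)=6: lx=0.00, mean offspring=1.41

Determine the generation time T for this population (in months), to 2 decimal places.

lx·mx: 0, 0.814, 0.4277, 0.4347, 0.3108, 0.106, 0 → R0 = 2.0932
x·lx·mx: 0, 0.814, 0.8554, 1.3041, 1.2432, 0.53, 0 → Σ = 4.7467
T = 4.7467 / 2.0932 = 2.267676… → 2.27

2.27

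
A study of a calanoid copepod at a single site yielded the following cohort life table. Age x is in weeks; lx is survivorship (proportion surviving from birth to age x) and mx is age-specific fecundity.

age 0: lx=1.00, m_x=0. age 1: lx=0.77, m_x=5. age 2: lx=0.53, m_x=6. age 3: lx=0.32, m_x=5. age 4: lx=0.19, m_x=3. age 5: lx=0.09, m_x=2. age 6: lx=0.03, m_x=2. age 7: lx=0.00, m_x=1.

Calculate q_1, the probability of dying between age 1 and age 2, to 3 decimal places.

q_1 = (l_1 − l_2) / l_1 = (0.77 − 0.53) / 0.77
     = 0.24 / 0.77 = 0.311688… → 0.312

0.312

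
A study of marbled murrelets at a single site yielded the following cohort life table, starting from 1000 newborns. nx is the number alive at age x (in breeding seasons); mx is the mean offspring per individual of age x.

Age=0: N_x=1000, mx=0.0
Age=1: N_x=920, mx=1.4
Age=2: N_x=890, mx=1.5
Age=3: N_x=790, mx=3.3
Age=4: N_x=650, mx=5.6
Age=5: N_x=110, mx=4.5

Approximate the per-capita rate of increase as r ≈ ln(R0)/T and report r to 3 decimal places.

0.727

lx = nx/n0 = nx/1000: 1, 0.92, 0.89, 0.79, 0.65, 0.11
R0 = Σ lx·mx = 0 + 1.288 + 1.335 + 2.607 + 3.64 + 0.495 = 9.365
Σ x·lx·mx = 28.814; T = 28.814/9.365 = 3.07678…
r ≈ ln(R0)/T = ln(9.365)/3.07678… = 0.72705… → 0.727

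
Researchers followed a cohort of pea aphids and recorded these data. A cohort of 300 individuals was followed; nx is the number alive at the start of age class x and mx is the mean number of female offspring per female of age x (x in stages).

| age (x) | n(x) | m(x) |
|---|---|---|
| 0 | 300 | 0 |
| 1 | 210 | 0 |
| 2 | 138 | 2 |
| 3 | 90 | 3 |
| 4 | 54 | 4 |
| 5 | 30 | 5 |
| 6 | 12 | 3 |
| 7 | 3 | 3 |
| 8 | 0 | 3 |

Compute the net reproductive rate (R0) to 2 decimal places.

lx = nx/n0 = nx/300: 1, 0.7, 0.46, 0.3, 0.18, 0.1, 0.04, 0.01, 0
lx·mx by age: 0, 0, 0.92, 0.9, 0.72, 0.5, 0.12, 0.03, 0
R0 = Σ lx·mx = 3.19 → 3.19

3.19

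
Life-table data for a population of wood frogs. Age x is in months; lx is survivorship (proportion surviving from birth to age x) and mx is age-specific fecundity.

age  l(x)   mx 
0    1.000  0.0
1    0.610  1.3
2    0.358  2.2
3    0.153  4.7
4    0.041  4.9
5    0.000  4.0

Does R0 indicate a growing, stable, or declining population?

growing

R0 = Σ lx·mx = 0 + 0.793 + 0.7876 + 0.7191 + 0.2009 + 0 = 2.5006
R0 > 1, so the population is growing.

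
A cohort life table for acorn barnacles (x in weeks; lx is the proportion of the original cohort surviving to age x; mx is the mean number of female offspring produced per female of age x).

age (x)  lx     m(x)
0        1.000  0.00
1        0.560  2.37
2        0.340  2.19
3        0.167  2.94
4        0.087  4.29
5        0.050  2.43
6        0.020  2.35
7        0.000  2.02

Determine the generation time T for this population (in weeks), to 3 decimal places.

lx·mx: 0, 1.3272, 0.7446, 0.49098, 0.37323, 0.1215, 0.047, 0 → R0 = 3.10451
x·lx·mx: 0, 1.3272, 1.4892, 1.47294, 1.49292, 0.6075, 0.282, 0 → Σ = 6.67176
T = 6.67176 / 3.10451 = 2.149054… → 2.149

2.149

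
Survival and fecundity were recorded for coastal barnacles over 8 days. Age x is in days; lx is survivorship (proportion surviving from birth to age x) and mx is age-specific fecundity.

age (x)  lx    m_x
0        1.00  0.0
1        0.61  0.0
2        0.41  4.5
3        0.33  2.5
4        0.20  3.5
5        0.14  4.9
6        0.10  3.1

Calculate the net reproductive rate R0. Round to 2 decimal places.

lx·mx by age: 0, 0, 1.845, 0.825, 0.7, 0.686, 0.31
R0 = Σ lx·mx = 4.366 → 4.37

4.37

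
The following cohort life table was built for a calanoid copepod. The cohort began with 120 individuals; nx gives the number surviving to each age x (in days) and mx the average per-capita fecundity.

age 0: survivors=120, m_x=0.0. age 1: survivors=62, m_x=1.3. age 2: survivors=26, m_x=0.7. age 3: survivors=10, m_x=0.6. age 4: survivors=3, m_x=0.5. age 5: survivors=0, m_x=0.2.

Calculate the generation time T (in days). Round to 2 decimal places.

1.33

lx = nx/n0 = nx/120: 1, 0.51667…, 0.21667…, 0.08333…, 0.025, 0
lx·mx: 0, 0.671667…, 0.151667…, 0.05…, 0.0125, 0 → R0 = 0.885833…
x·lx·mx: 0, 0.671667…, 0.303333…, 0.15…, 0.05, 0 → Σ = 1.175…
T = 1.175… / 0.885833… = 1.326435… → 1.33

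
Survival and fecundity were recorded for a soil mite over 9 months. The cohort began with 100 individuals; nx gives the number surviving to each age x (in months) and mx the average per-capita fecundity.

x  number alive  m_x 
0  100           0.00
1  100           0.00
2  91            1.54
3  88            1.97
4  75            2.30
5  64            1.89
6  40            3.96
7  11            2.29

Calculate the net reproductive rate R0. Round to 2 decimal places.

7.91

lx = nx/n0 = nx/100: 1, 1, 0.91, 0.88, 0.75, 0.64, 0.4, 0.11
lx·mx by age: 0, 0, 1.4014, 1.7336, 1.725, 1.2096, 1.584, 0.2519
R0 = Σ lx·mx = 7.9055 → 7.91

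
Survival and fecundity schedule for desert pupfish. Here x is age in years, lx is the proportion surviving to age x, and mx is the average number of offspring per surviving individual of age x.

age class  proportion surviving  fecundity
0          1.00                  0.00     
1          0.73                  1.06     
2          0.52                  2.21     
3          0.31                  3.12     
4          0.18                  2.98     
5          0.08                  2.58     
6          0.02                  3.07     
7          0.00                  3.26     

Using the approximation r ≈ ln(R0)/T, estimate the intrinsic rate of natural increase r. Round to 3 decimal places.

0.507

R0 = Σ lx·mx = 0 + 0.7738 + 1.1492 + 0.9672 + 0.5364 + 0.2064 + 0.0614 + 0 = 3.6944
Σ x·lx·mx = 9.5198; T = 9.5198/3.6944 = 2.57682…
r ≈ ln(R0)/T = ln(3.6944)/2.57682… = 0.50714… → 0.507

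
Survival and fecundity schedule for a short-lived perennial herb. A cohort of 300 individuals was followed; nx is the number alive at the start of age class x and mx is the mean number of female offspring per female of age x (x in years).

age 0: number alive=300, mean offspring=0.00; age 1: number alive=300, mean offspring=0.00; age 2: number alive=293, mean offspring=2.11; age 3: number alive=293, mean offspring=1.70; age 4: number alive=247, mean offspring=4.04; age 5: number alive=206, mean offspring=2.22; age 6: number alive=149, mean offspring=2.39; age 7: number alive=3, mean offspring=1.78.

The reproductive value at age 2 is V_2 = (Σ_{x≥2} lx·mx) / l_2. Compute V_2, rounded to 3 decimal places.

lx = nx/n0 = nx/300: 1, 1, 0.97667…, 0.97667…, 0.82333…, 0.68667…, 0.49667…, 0.01
lx·mx for x ≥ 2: 2.060767…, 1.660333…, 3.326267…, 1.5244…, 1.187033…, 0.0178 → sum = 9.7766…
V_2 = 9.7766… / l_2 = 9.7766… / 0.976667… = 10.010171… → 10.010

10.010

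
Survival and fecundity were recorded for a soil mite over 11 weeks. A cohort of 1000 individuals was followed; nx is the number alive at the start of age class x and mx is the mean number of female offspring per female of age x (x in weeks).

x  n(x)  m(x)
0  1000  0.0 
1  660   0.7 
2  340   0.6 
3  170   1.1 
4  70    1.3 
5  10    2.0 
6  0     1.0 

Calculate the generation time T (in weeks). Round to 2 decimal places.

1.97

lx = nx/n0 = nx/1000: 1, 0.66, 0.34, 0.17, 0.07, 0.01, 0
lx·mx: 0, 0.462, 0.204, 0.187, 0.091, 0.02, 0 → R0 = 0.964
x·lx·mx: 0, 0.462, 0.408, 0.561, 0.364, 0.1, 0 → Σ = 1.895
T = 1.895 / 0.964 = 1.965768… → 1.97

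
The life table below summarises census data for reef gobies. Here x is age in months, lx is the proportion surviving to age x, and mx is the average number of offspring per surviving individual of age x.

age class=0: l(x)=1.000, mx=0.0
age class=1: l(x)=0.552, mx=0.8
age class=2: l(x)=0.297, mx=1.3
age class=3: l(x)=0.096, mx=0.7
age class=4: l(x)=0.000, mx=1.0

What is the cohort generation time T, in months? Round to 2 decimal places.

1.58

lx·mx: 0, 0.4416, 0.3861, 0.0672, 0 → R0 = 0.8949
x·lx·mx: 0, 0.4416, 0.7722, 0.2016, 0 → Σ = 1.4154
T = 1.4154 / 0.8949 = 1.581629… → 1.58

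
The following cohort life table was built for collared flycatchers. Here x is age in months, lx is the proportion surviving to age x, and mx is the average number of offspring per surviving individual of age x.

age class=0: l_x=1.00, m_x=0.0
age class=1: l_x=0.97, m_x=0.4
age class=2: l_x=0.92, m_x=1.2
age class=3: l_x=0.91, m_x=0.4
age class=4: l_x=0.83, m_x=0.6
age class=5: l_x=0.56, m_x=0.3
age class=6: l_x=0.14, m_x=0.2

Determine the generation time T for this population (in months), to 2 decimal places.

2.62

lx·mx: 0, 0.388, 1.104, 0.364, 0.498, 0.168, 0.028 → R0 = 2.55
x·lx·mx: 0, 0.388, 2.208, 1.092, 1.992, 0.84, 0.168 → Σ = 6.688
T = 6.688 / 2.55 = 2.622745… → 2.62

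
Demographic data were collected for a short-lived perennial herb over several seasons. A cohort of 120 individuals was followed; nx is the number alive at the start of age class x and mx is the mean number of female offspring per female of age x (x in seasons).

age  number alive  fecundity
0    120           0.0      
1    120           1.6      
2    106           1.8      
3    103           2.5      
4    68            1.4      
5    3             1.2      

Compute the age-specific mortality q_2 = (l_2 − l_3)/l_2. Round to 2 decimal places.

0.03

lx = nx/n0 = nx/120: 1, 1, 0.88333…, 0.85833…, 0.56667…, 0.025
q_2 = (l_2 − l_3) / l_2 = (0.883333… − 0.858333…) / 0.883333…
     = 0.025… / 0.883333… = 0.028302… → 0.03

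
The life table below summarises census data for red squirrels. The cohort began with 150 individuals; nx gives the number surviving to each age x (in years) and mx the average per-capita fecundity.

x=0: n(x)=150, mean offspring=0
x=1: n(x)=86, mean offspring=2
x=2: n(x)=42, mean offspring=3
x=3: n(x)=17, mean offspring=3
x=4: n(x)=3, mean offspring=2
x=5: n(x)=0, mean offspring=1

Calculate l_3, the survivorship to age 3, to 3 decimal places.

0.113

l_3 = n_3/n_0 = 17/150 = 0.113333… → 0.113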